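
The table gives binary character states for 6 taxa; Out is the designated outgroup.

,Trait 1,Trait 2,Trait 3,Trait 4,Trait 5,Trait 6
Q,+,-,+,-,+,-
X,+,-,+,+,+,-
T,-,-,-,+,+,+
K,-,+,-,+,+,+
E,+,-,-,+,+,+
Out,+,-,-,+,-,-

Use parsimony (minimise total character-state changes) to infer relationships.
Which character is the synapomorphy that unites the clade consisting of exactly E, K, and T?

Trait 6

Character polarity is set by the outgroup: the derived state is whichever differs from the outgroup's state, so for Trait 1, Trait 4 the derived state is '-', and for the remaining characters it is '+'.
Trait 1 (derived state '-') is shared by K and T — a synapomorphy uniting that clade.
Trait 2: derived state '+' in K only — an autapomorphy, so it tells us nothing about relationships among taxa.
Trait 3 (derived state '+') is shared by Q and X — a synapomorphy uniting that clade.
Trait 4 (derived state '-') is unique to Q (autapomorphy; uninformative for grouping).
Trait 5 (derived state '+') is shared by all ingroup taxa — unites the whole ingroup.
Trait 6: derived state '+' in E, K, and T only — synapomorphy for {E, K, T}.
Most parsimonious ingroup topology: ((X,Q),(E,(K,T))).
The clade {E, K, T} is supported by Trait 6: its derived state '+' occurs in exactly those taxa and in no other taxon (including the outgroup).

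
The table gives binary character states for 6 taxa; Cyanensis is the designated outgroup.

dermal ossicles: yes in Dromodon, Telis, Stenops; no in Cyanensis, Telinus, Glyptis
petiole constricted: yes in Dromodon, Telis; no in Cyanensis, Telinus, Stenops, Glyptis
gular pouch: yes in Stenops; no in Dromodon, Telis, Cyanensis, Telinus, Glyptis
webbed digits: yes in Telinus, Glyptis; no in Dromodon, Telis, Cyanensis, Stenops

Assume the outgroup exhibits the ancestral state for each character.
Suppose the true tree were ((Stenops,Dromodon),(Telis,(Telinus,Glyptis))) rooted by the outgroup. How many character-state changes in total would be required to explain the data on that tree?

Map each character onto ((Stenops,Dromodon),(Telis,(Telinus,Glyptis))) (rooted by Cyanensis) and count the minimum state changes it requires (Fitch parsimony):
dermal ossicles: 2; petiole constricted: 2; gular pouch: 1; webbed digits: 1.
Total tree length = 6.

6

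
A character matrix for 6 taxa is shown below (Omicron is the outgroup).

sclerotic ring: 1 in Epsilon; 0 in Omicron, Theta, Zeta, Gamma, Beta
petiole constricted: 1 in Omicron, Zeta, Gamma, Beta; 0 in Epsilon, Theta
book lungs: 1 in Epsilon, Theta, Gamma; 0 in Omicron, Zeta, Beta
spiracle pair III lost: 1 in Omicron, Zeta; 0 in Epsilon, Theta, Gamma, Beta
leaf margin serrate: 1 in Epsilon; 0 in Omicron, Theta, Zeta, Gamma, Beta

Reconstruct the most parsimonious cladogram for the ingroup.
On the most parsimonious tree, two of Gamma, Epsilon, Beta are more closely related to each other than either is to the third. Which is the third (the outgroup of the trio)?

Beta

Character polarity is set by the outgroup: the derived state is whichever differs from the outgroup's state, so for petiole constricted, spiracle pair III lost the derived state is '0', and for the remaining characters it is '1'.
sclerotic ring: derived state '1' in Epsilon only — an autapomorphy, so it tells us nothing about relationships among taxa.
Only Epsilon and Theta show the derived state '0' for petiole constricted, supporting them as a clade.
Only Epsilon, Gamma, and Theta show the derived state '1' for book lungs, supporting them as a clade.
spiracle pair III lost (derived state '0') is shared by Beta, Epsilon, Gamma, and Theta — a synapomorphy uniting that clade.
leaf margin serrate: derived state '1' in Epsilon only — an autapomorphy, so it tells us nothing about relationships among taxa.
Most parsimonious ingroup topology: ((((Epsilon,Theta),Gamma),Beta),Zeta).
Epsilon and Gamma share a more recent common ancestor with each other than either does with Beta, so Beta is the least closely related of the three.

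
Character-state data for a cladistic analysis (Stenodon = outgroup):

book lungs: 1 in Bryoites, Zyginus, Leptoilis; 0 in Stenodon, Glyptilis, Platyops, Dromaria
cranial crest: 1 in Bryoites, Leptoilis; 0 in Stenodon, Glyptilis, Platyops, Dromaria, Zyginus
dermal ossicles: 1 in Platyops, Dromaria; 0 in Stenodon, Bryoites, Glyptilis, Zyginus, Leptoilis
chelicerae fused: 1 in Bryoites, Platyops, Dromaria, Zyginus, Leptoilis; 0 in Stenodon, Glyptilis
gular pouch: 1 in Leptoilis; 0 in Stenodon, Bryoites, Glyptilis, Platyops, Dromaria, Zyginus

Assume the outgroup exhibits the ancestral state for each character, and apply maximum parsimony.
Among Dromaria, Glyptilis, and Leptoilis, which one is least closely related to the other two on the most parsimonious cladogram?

The outgroup has state '0' for every character, so '1' is the derived state throughout.
Only Bryoites, Leptoilis, and Zyginus show the derived state '1' for book lungs, supporting them as a clade.
cranial crest: derived state '1' in Bryoites and Leptoilis only — synapomorphy for {Bryoites, Leptoilis}.
dermal ossicles: derived state '1' in Dromaria and Platyops only — synapomorphy for {Dromaria, Platyops}.
chelicerae fused: derived state '1' in Bryoites, Dromaria, Leptoilis, Platyops, and Zyginus only — synapomorphy for {Bryoites, Dromaria, Leptoilis, Platyops, Zyginus}.
gular pouch (derived state '1') is unique to Leptoilis (autapomorphy; uninformative for grouping).
Most parsimonious ingroup topology: ((((Bryoites,Leptoilis),Zyginus),(Platyops,Dromaria)),Glyptilis).
Dromaria and Leptoilis share a more recent common ancestor with each other than either does with Glyptilis, so Glyptilis is the least closely related of the three.

Glyptilis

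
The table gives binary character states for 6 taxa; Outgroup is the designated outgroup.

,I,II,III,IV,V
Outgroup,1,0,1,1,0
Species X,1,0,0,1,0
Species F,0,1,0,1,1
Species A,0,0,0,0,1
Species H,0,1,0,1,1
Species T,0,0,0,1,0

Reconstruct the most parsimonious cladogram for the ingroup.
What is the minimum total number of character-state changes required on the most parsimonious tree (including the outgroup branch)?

Character polarity is set by the outgroup: the derived state is whichever differs from the outgroup's state, so for I, III, IV the derived state is '0', and for the remaining characters it is '1'.
I (derived state '0') is shared by Species A, Species F, Species H, and Species T — a synapomorphy uniting that clade.
II (derived state '1') is shared by Species F and Species H — a synapomorphy uniting that clade.
All ingroup taxa share the derived state '0' for III; it defines the ingroup but does not resolve relationships within it.
IV: derived state '0' in Species A only — an autapomorphy, so it tells us nothing about relationships among taxa.
V: derived state '1' in Species A, Species F, and Species H only — synapomorphy for {Species A, Species F, Species H}.
Most parsimonious ingroup topology: (Species X,(((Species F,Species H),Species A),Species T)).
Changes per character on this tree: I: 1; II: 1; III: 1; IV: 1; V: 1.
Total = 5.

5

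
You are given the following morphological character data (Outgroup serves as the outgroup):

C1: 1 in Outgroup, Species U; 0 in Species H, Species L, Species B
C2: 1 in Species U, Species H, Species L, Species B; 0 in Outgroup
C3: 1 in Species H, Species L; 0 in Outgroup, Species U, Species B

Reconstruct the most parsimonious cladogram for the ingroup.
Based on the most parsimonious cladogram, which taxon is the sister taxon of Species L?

Character polarity is set by the outgroup: the derived state is whichever differs from the outgroup's state, so for C1 the derived state is '0', and for the remaining characters it is '1'.
Only Species B, Species H, and Species L show the derived state '0' for C1, supporting them as a clade.
C2 (derived state '1') is shared by all ingroup taxa — unites the whole ingroup.
C3: derived state '1' in Species H and Species L only — synapomorphy for {Species H, Species L}.
Most parsimonious ingroup topology: (Species U,((Species H,Species L),Species B)).
Species L and Species H form a cherry on this tree, so they are sister taxa.

Species H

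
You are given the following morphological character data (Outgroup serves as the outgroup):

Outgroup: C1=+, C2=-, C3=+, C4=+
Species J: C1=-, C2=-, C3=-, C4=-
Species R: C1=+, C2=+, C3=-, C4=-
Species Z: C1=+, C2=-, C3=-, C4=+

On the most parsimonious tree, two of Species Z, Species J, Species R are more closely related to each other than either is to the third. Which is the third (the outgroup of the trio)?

Species Z

Character polarity is set by the outgroup: the derived state is whichever differs from the outgroup's state, so for C1, C3, C4 the derived state is '-', and for the remaining characters it is '+'.
C1 (derived state '-') is unique to Species J (autapomorphy; uninformative for grouping).
C2: derived state '+' in Species R only — an autapomorphy, so it tells us nothing about relationships among taxa.
C3 (derived state '-') is shared by all ingroup taxa — unites the whole ingroup.
Only Species J and Species R show the derived state '-' for C4, supporting them as a clade.
Most parsimonious ingroup topology: ((Species J,Species R),Species Z).
Species J and Species R share a more recent common ancestor with each other than either does with Species Z, so Species Z is the least closely related of the three.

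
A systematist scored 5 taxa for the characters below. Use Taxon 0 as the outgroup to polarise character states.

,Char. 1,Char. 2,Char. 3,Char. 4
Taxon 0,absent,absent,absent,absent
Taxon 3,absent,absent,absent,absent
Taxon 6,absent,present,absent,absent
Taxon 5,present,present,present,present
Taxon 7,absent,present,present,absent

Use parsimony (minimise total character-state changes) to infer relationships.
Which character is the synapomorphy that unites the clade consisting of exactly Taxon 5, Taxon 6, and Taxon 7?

Char. 2

The outgroup has state 'absent' for every character, so 'present' is the derived state throughout.
Char. 1 (derived state 'present') is unique to Taxon 5 (autapomorphy; uninformative for grouping).
Char. 2 (derived state 'present') is shared by Taxon 5, Taxon 6, and Taxon 7 — a synapomorphy uniting that clade.
Char. 3: derived state 'present' in Taxon 5 and Taxon 7 only — synapomorphy for {Taxon 5, Taxon 7}.
Char. 4: derived state 'present' in Taxon 5 only — an autapomorphy, so it tells us nothing about relationships among taxa.
Most parsimonious ingroup topology: (Taxon 3,(Taxon 6,(Taxon 5,Taxon 7))).
The clade {Taxon 5, Taxon 6, Taxon 7} is supported by Char. 2: its derived state 'present' occurs in exactly those taxa and in no other taxon (including the outgroup).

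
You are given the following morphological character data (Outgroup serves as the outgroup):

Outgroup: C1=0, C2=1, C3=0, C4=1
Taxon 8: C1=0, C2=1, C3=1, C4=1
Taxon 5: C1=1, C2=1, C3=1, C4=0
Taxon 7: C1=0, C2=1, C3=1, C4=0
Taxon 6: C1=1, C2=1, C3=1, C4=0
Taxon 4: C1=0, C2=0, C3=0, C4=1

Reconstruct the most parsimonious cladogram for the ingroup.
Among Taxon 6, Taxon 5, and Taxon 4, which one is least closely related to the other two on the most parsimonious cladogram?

Taxon 4

Character polarity is set by the outgroup: the derived state is whichever differs from the outgroup's state, so for C2, C4 the derived state is '0', and for the remaining characters it is '1'.
Only Taxon 5 and Taxon 6 show the derived state '1' for C1, supporting them as a clade.
C2 (derived state '0') is unique to Taxon 4 (autapomorphy; uninformative for grouping).
Only Taxon 5, Taxon 6, Taxon 7, and Taxon 8 show the derived state '1' for C3, supporting them as a clade.
Only Taxon 5, Taxon 6, and Taxon 7 show the derived state '0' for C4, supporting them as a clade.
Most parsimonious ingroup topology: ((Taxon 8,((Taxon 5,Taxon 6),Taxon 7)),Taxon 4).
Taxon 5 and Taxon 6 share a more recent common ancestor with each other than either does with Taxon 4, so Taxon 4 is the least closely related of the three.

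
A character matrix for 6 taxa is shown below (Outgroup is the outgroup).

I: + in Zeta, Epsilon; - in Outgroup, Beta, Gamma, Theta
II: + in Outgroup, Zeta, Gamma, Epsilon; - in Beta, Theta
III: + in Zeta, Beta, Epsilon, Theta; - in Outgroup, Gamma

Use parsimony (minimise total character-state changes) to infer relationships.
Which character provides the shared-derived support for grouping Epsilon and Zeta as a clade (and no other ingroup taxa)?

Character polarity is set by the outgroup: the derived state is whichever differs from the outgroup's state, so for II the derived state is '-', and for the remaining characters it is '+'.
I: derived state '+' in Epsilon and Zeta only — synapomorphy for {Epsilon, Zeta}.
Only Beta and Theta show the derived state '-' for II, supporting them as a clade.
Only Beta, Epsilon, Theta, and Zeta show the derived state '+' for III, supporting them as a clade.
Most parsimonious ingroup topology: (((Beta,Theta),(Epsilon,Zeta)),Gamma).
The clade {Epsilon, Zeta} is supported by I: its derived state '+' occurs in exactly those taxa and in no other taxon (including the outgroup).

I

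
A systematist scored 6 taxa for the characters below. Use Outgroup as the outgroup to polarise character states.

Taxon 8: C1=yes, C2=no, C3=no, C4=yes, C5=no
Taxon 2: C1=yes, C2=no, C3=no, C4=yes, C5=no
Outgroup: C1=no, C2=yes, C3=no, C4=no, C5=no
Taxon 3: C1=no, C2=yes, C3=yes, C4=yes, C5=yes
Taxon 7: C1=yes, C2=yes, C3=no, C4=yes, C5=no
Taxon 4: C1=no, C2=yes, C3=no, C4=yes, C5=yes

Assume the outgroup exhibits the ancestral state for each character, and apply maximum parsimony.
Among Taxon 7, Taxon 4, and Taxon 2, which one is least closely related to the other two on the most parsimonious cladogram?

Taxon 4

Character polarity is set by the outgroup: the derived state is whichever differs from the outgroup's state, so for C2 the derived state is 'no', and for the remaining characters it is 'yes'.
C1 (derived state 'yes') is shared by Taxon 2, Taxon 7, and Taxon 8 — a synapomorphy uniting that clade.
C2 (derived state 'no') is shared by Taxon 2 and Taxon 8 — a synapomorphy uniting that clade.
C3: derived state 'yes' in Taxon 3 only — an autapomorphy, so it tells us nothing about relationships among taxa.
C4 (derived state 'yes') is shared by all ingroup taxa — unites the whole ingroup.
Only Taxon 3 and Taxon 4 show the derived state 'yes' for C5, supporting them as a clade.
Most parsimonious ingroup topology: ((Taxon 7,(Taxon 2,Taxon 8)),(Taxon 4,Taxon 3)).
Taxon 7 and Taxon 2 share a more recent common ancestor with each other than either does with Taxon 4, so Taxon 4 is the least closely related of the three.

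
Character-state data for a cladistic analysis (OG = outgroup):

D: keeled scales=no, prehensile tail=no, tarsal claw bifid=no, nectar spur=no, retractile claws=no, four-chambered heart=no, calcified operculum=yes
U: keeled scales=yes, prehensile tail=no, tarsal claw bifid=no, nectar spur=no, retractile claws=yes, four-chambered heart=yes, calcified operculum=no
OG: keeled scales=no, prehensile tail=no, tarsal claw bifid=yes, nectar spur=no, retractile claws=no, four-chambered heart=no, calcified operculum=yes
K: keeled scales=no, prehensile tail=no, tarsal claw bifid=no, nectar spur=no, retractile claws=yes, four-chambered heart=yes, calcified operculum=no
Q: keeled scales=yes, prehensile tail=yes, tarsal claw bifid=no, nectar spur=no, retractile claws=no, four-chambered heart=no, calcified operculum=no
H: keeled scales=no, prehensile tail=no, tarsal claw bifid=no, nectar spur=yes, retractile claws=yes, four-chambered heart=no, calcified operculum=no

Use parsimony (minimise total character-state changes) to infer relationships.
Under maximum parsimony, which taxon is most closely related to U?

Character polarity is set by the outgroup: the derived state is whichever differs from the outgroup's state, so for tarsal claw bifid, calcified operculum the derived state is 'no', and for the remaining characters it is 'yes'.
keeled scales (state 'yes') occurs in Q and U but conflicts with the nesting implied by the other characters — most parsimoniously interpreted as homoplasy.
prehensile tail (derived state 'yes') is unique to Q (autapomorphy; uninformative for grouping).
All ingroup taxa share the derived state 'no' for tarsal claw bifid; it defines the ingroup but does not resolve relationships within it.
nectar spur: derived state 'yes' in H only — an autapomorphy, so it tells us nothing about relationships among taxa.
Only H, K, and U show the derived state 'yes' for retractile claws, supporting them as a clade.
four-chambered heart (derived state 'yes') is shared by K and U — a synapomorphy uniting that clade.
Only H, K, Q, and U show the derived state 'no' for calcified operculum, supporting them as a clade.
Most parsimonious ingroup topology: ((Q,((U,K),H)),D).
U and K form a cherry on this tree, so they are sister taxa.

K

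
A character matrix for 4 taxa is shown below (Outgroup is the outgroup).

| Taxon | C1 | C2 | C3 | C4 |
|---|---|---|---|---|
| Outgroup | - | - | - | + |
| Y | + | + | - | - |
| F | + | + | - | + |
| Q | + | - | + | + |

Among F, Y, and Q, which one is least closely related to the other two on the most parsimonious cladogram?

Q

Character polarity is set by the outgroup: the derived state is whichever differs from the outgroup's state, so for C4 the derived state is '-', and for the remaining characters it is '+'.
All ingroup taxa share the derived state '+' for C1; it defines the ingroup but does not resolve relationships within it.
C2 (derived state '+') is shared by F and Y — a synapomorphy uniting that clade.
C3 (derived state '+') is unique to Q (autapomorphy; uninformative for grouping).
C4: derived state '-' in Y only — an autapomorphy, so it tells us nothing about relationships among taxa.
Most parsimonious ingroup topology: ((Y,F),Q).
Y and F share a more recent common ancestor with each other than either does with Q, so Q is the least closely related of the three.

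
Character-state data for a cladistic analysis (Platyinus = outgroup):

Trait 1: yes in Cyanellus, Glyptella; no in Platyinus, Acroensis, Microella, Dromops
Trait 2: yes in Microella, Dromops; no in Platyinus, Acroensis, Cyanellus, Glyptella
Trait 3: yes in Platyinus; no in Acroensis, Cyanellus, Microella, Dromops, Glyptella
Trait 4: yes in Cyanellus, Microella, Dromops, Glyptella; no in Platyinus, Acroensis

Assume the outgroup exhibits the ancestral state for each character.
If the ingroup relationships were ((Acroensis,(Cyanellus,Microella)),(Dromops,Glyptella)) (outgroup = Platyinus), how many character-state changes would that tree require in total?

Map each character onto ((Acroensis,(Cyanellus,Microella)),(Dromops,Glyptella)) (rooted by Platyinus) and count the minimum state changes it requires (Fitch parsimony):
Trait 1: 2; Trait 2: 2; Trait 3: 1; Trait 4: 2.
Total tree length = 7.

7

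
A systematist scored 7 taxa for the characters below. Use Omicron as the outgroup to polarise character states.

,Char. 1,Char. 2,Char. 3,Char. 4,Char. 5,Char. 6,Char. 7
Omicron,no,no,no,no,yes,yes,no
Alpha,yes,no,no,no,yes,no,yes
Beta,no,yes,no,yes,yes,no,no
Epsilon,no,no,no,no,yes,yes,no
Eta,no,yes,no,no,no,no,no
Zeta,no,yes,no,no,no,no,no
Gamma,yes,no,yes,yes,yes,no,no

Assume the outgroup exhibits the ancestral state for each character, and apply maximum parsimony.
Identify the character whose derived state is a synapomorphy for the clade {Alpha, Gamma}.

Character polarity is set by the outgroup: the derived state is whichever differs from the outgroup's state, so for Char. 5, Char. 6 the derived state is 'no', and for the remaining characters it is 'yes'.
Char. 1 (derived state 'yes') is shared by Alpha and Gamma — a synapomorphy uniting that clade.
Char. 2: derived state 'yes' in Beta, Eta, and Zeta only — synapomorphy for {Beta, Eta, Zeta}.
Char. 3 (derived state 'yes') is unique to Gamma (autapomorphy; uninformative for grouping).
Char. 4 (state 'yes') occurs in Beta and Gamma but conflicts with the nesting implied by the other characters — most parsimoniously interpreted as homoplasy.
Char. 5: derived state 'no' in Eta and Zeta only — synapomorphy for {Eta, Zeta}.
Char. 6: derived state 'no' in Alpha, Beta, Eta, Gamma, and Zeta only — synapomorphy for {Alpha, Beta, Eta, Gamma, Zeta}.
Char. 7: derived state 'yes' in Alpha only — an autapomorphy, so it tells us nothing about relationships among taxa.
Most parsimonious ingroup topology: (((Alpha,Gamma),(Beta,(Eta,Zeta))),Epsilon).
The clade {Alpha, Gamma} is supported by Char. 1: its derived state 'yes' occurs in exactly those taxa and in no other taxon (including the outgroup).

Char. 1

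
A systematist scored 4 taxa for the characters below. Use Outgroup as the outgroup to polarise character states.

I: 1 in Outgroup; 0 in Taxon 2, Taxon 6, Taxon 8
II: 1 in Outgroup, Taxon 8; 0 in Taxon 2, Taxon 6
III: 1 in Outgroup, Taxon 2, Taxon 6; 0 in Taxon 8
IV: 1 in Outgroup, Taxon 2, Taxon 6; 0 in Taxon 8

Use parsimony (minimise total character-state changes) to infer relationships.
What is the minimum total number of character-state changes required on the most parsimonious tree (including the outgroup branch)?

4

The outgroup has state '1' for every character, so '0' is the derived state throughout.
I (derived state '0') is shared by all ingroup taxa — unites the whole ingroup.
Only Taxon 2 and Taxon 6 show the derived state '0' for II, supporting them as a clade.
III: derived state '0' in Taxon 8 only — an autapomorphy, so it tells us nothing about relationships among taxa.
IV: derived state '0' in Taxon 8 only — an autapomorphy, so it tells us nothing about relationships among taxa.
Most parsimonious ingroup topology: ((Taxon 2,Taxon 6),Taxon 8).
Changes per character on this tree: I: 1; II: 1; III: 1; IV: 1.
Total = 4.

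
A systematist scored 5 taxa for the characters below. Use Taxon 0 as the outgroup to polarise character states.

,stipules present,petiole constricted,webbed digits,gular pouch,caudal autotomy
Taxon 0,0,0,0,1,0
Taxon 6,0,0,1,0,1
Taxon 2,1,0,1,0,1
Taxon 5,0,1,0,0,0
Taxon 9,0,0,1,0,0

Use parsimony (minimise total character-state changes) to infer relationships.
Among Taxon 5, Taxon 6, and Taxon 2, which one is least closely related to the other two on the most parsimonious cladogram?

Character polarity is set by the outgroup: the derived state is whichever differs from the outgroup's state, so for gular pouch the derived state is '0', and for the remaining characters it is '1'.
stipules present: derived state '1' in Taxon 2 only — an autapomorphy, so it tells us nothing about relationships among taxa.
petiole constricted: derived state '1' in Taxon 5 only — an autapomorphy, so it tells us nothing about relationships among taxa.
Only Taxon 2, Taxon 6, and Taxon 9 show the derived state '1' for webbed digits, supporting them as a clade.
All ingroup taxa share the derived state '0' for gular pouch; it defines the ingroup but does not resolve relationships within it.
Only Taxon 2 and Taxon 6 show the derived state '1' for caudal autotomy, supporting them as a clade.
Most parsimonious ingroup topology: (((Taxon 6,Taxon 2),Taxon 9),Taxon 5).
Taxon 6 and Taxon 2 share a more recent common ancestor with each other than either does with Taxon 5, so Taxon 5 is the least closely related of the three.

Taxon 5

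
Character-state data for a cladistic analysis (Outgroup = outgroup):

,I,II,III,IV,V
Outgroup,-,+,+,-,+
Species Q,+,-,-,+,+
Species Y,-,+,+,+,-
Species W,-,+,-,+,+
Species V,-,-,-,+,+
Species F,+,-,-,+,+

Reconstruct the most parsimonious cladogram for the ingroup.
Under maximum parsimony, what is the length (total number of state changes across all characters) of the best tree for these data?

Character polarity is set by the outgroup: the derived state is whichever differs from the outgroup's state, so for II, III, V the derived state is '-', and for the remaining characters it is '+'.
I (derived state '+') is shared by Species F and Species Q — a synapomorphy uniting that clade.
Only Species F, Species Q, and Species V show the derived state '-' for II, supporting them as a clade.
III (derived state '-') is shared by Species F, Species Q, Species V, and Species W — a synapomorphy uniting that clade.
IV (derived state '+') is shared by all ingroup taxa — unites the whole ingroup.
V: derived state '-' in Species Y only — an autapomorphy, so it tells us nothing about relationships among taxa.
Most parsimonious ingroup topology: ((((Species Q,Species F),Species V),Species W),Species Y).
Changes per character on this tree: I: 1; II: 1; III: 1; IV: 1; V: 1.
Total = 5.

5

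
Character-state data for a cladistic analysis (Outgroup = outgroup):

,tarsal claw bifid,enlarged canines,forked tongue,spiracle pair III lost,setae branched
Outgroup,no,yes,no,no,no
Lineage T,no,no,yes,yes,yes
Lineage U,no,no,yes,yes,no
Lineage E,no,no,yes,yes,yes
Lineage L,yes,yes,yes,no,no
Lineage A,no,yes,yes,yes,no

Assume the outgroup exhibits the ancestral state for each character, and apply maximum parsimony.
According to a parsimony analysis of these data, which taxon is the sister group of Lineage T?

Lineage E

Character polarity is set by the outgroup: the derived state is whichever differs from the outgroup's state, so for enlarged canines the derived state is 'no', and for the remaining characters it is 'yes'.
tarsal claw bifid (derived state 'yes') is unique to Lineage L (autapomorphy; uninformative for grouping).
enlarged canines (derived state 'no') is shared by Lineage E, Lineage T, and Lineage U — a synapomorphy uniting that clade.
All ingroup taxa share the derived state 'yes' for forked tongue; it defines the ingroup but does not resolve relationships within it.
Only Lineage A, Lineage E, Lineage T, and Lineage U show the derived state 'yes' for spiracle pair III lost, supporting them as a clade.
setae branched: derived state 'yes' in Lineage E and Lineage T only — synapomorphy for {Lineage E, Lineage T}.
Most parsimonious ingroup topology: ((((Lineage T,Lineage E),Lineage U),Lineage A),Lineage L).
Lineage T and Lineage E form a cherry on this tree, so they are sister taxa.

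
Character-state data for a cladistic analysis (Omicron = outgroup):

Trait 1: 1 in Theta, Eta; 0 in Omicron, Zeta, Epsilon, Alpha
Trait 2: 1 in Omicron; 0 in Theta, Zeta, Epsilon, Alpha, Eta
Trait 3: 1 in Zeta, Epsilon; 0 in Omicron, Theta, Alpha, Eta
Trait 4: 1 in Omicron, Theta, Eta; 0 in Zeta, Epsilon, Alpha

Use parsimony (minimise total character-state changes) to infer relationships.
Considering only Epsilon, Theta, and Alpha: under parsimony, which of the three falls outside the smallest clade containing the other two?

Character polarity is set by the outgroup: the derived state is whichever differs from the outgroup's state, so for Trait 2, Trait 4 the derived state is '0', and for the remaining characters it is '1'.
Only Eta and Theta show the derived state '1' for Trait 1, supporting them as a clade.
Trait 2 (derived state '0') is shared by all ingroup taxa — unites the whole ingroup.
Trait 3 (derived state '1') is shared by Epsilon and Zeta — a synapomorphy uniting that clade.
Only Alpha, Epsilon, and Zeta show the derived state '0' for Trait 4, supporting them as a clade.
Most parsimonious ingroup topology: ((Theta,Eta),((Zeta,Epsilon),Alpha)).
Epsilon and Alpha share a more recent common ancestor with each other than either does with Theta, so Theta is the least closely related of the three.

Theta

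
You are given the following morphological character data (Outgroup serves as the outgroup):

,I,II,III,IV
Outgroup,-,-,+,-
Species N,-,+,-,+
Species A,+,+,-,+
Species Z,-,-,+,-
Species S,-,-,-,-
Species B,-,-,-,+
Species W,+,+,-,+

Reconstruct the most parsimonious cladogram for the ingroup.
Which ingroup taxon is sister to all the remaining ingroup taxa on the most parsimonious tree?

Character polarity is set by the outgroup: the derived state is whichever differs from the outgroup's state, so for III the derived state is '-', and for the remaining characters it is '+'.
I: derived state '+' in Species A and Species W only — synapomorphy for {Species A, Species W}.
Only Species A, Species N, and Species W show the derived state '+' for II, supporting them as a clade.
III: derived state '-' in Species A, Species B, Species N, Species S, and Species W only — synapomorphy for {Species A, Species B, Species N, Species S, Species W}.
IV: derived state '+' in Species A, Species B, Species N, and Species W only — synapomorphy for {Species A, Species B, Species N, Species W}.
Most parsimonious ingroup topology: ((((Species N,(Species A,Species W)),Species B),Species S),Species Z).
Species Z is sister to the clade containing all other ingroup taxa, so it is the earliest-diverging (most basal) ingroup lineage.

Species Z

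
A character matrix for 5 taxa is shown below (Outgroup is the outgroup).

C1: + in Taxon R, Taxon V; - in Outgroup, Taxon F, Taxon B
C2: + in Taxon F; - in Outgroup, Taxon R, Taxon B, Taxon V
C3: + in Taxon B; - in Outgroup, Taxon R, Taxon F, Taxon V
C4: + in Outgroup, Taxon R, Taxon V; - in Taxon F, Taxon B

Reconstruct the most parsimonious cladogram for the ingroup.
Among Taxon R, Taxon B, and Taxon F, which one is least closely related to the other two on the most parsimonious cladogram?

Taxon R

Character polarity is set by the outgroup: the derived state is whichever differs from the outgroup's state, so for C4 the derived state is '-', and for the remaining characters it is '+'.
Only Taxon R and Taxon V show the derived state '+' for C1, supporting them as a clade.
C2 (derived state '+') is unique to Taxon F (autapomorphy; uninformative for grouping).
C3: derived state '+' in Taxon B only — an autapomorphy, so it tells us nothing about relationships among taxa.
C4: derived state '-' in Taxon B and Taxon F only — synapomorphy for {Taxon B, Taxon F}.
Most parsimonious ingroup topology: ((Taxon R,Taxon V),(Taxon F,Taxon B)).
Taxon F and Taxon B share a more recent common ancestor with each other than either does with Taxon R, so Taxon R is the least closely related of the three.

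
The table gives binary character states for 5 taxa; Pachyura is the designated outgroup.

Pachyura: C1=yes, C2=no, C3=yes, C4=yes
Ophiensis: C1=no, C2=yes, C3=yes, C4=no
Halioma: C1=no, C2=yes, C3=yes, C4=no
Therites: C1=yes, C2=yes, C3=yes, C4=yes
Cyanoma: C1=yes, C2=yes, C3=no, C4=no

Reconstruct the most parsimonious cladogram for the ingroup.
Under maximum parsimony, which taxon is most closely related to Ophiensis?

Halioma

Character polarity is set by the outgroup: the derived state is whichever differs from the outgroup's state, so for C1, C3, C4 the derived state is 'no', and for the remaining characters it is 'yes'.
C1: derived state 'no' in Halioma and Ophiensis only — synapomorphy for {Halioma, Ophiensis}.
All ingroup taxa share the derived state 'yes' for C2; it defines the ingroup but does not resolve relationships within it.
C3 (derived state 'no') is unique to Cyanoma (autapomorphy; uninformative for grouping).
C4 (derived state 'no') is shared by Cyanoma, Halioma, and Ophiensis — a synapomorphy uniting that clade.
Most parsimonious ingroup topology: (((Ophiensis,Halioma),Cyanoma),Therites).
Ophiensis and Halioma form a cherry on this tree, so they are sister taxa.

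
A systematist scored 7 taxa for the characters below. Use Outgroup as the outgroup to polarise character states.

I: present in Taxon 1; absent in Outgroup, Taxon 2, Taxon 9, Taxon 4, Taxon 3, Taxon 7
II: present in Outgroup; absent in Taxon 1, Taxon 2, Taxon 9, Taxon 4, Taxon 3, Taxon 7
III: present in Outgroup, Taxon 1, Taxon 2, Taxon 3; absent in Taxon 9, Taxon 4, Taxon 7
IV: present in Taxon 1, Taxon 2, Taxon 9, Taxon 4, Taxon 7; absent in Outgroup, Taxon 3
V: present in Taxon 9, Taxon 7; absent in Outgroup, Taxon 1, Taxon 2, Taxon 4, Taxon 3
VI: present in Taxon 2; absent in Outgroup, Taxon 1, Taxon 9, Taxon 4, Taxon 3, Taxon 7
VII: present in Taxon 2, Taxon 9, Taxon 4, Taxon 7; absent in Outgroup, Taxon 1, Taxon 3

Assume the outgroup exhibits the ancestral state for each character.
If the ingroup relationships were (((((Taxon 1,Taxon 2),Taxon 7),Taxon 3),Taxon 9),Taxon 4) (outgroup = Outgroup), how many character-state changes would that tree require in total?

13

Map each character onto (((((Taxon 1,Taxon 2),Taxon 7),Taxon 3),Taxon 9),Taxon 4) (rooted by Outgroup) and count the minimum state changes it requires (Fitch parsimony):
I: 1; II: 1; III: 3; IV: 2; V: 2; VI: 1; VII: 3.
Total tree length = 13.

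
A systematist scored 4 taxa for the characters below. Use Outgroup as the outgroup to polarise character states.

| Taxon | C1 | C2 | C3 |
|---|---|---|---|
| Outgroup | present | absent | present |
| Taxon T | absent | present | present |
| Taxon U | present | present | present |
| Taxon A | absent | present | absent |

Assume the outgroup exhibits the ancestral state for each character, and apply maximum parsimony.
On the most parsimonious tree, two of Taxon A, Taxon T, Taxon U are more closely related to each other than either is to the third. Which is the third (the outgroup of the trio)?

Character polarity is set by the outgroup: the derived state is whichever differs from the outgroup's state, so for C1, C3 the derived state is 'absent', and for the remaining characters it is 'present'.
C1 (derived state 'absent') is shared by Taxon A and Taxon T — a synapomorphy uniting that clade.
All ingroup taxa share the derived state 'present' for C2; it defines the ingroup but does not resolve relationships within it.
C3: derived state 'absent' in Taxon A only — an autapomorphy, so it tells us nothing about relationships among taxa.
Most parsimonious ingroup topology: ((Taxon T,Taxon A),Taxon U).
Taxon A and Taxon T share a more recent common ancestor with each other than either does with Taxon U, so Taxon U is the least closely related of the three.

Taxon U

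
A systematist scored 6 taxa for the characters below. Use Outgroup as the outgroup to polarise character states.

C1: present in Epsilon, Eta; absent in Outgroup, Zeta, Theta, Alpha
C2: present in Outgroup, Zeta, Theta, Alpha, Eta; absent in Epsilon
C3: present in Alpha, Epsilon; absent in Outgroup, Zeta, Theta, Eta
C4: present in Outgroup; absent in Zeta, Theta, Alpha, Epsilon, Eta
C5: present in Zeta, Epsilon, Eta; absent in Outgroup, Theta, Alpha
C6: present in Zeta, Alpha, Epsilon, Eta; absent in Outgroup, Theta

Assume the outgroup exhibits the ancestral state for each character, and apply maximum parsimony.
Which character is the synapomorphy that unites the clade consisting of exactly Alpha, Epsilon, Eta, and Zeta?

C6

Character polarity is set by the outgroup: the derived state is whichever differs from the outgroup's state, so for C2, C4 the derived state is 'absent', and for the remaining characters it is 'present'.
Only Epsilon and Eta show the derived state 'present' for C1, supporting them as a clade.
C2 (derived state 'absent') is unique to Epsilon (autapomorphy; uninformative for grouping).
C3 (state 'present') occurs in Alpha and Epsilon but conflicts with the nesting implied by the other characters — most parsimoniously interpreted as homoplasy.
C4 (derived state 'absent') is shared by all ingroup taxa — unites the whole ingroup.
Only Epsilon, Eta, and Zeta show the derived state 'present' for C5, supporting them as a clade.
C6: derived state 'present' in Alpha, Epsilon, Eta, and Zeta only — synapomorphy for {Alpha, Epsilon, Eta, Zeta}.
Most parsimonious ingroup topology: (((Zeta,(Epsilon,Eta)),Alpha),Theta).
The clade {Alpha, Epsilon, Eta, Zeta} is supported by C6: its derived state 'present' occurs in exactly those taxa and in no other taxon (including the outgroup).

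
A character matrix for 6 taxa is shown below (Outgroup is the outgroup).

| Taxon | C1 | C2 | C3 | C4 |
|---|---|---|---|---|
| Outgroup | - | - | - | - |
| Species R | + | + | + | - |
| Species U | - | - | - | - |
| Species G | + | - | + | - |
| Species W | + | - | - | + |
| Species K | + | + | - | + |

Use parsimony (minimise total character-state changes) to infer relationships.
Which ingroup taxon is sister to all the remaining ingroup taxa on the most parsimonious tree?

Species U

The outgroup has state '-' for every character, so '+' is the derived state throughout.
C1 (derived state '+') is shared by Species G, Species K, Species R, and Species W — a synapomorphy uniting that clade.
C2 groups Species K and Species R, which is incompatible with the clades supported by the remaining characters; treating it as convergent (homoplasy) costs fewer steps than any alternative tree.
C3: derived state '+' in Species G and Species R only — synapomorphy for {Species G, Species R}.
C4 (derived state '+') is shared by Species K and Species W — a synapomorphy uniting that clade.
Most parsimonious ingroup topology: (((Species R,Species G),(Species W,Species K)),Species U).
Species U is sister to the clade containing all other ingroup taxa, so it is the earliest-diverging (most basal) ingroup lineage.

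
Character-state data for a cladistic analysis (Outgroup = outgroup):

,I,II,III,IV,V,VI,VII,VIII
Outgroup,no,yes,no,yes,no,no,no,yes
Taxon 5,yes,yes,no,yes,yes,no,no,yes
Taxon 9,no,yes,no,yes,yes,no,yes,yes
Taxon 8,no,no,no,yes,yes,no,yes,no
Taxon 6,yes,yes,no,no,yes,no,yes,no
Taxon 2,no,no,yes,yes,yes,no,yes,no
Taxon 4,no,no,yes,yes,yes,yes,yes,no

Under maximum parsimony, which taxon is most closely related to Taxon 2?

Character polarity is set by the outgroup: the derived state is whichever differs from the outgroup's state, so for II, IV, VIII the derived state is 'no', and for the remaining characters it is 'yes'.
I groups Taxon 5 and Taxon 6, which is incompatible with the clades supported by the remaining characters; treating it as convergent (homoplasy) costs fewer steps than any alternative tree.
II (derived state 'no') is shared by Taxon 2, Taxon 4, and Taxon 8 — a synapomorphy uniting that clade.
Only Taxon 2 and Taxon 4 show the derived state 'yes' for III, supporting them as a clade.
IV (derived state 'no') is unique to Taxon 6 (autapomorphy; uninformative for grouping).
All ingroup taxa share the derived state 'yes' for V; it defines the ingroup but does not resolve relationships within it.
VI (derived state 'yes') is unique to Taxon 4 (autapomorphy; uninformative for grouping).
VII (derived state 'yes') is shared by Taxon 2, Taxon 4, Taxon 6, Taxon 8, and Taxon 9 — a synapomorphy uniting that clade.
Only Taxon 2, Taxon 4, Taxon 6, and Taxon 8 show the derived state 'no' for VIII, supporting them as a clade.
Most parsimonious ingroup topology: (Taxon 5,(Taxon 9,((Taxon 8,(Taxon 2,Taxon 4)),Taxon 6))).
Taxon 2 and Taxon 4 form a cherry on this tree, so they are sister taxa.

Taxon 4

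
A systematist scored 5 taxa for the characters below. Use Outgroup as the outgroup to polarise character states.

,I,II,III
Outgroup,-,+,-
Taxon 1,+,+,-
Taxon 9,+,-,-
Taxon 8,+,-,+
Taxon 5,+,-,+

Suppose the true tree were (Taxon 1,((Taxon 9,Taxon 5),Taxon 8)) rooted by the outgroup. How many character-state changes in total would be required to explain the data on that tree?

Map each character onto (Taxon 1,((Taxon 9,Taxon 5),Taxon 8)) (rooted by Outgroup) and count the minimum state changes it requires (Fitch parsimony):
I: 1; II: 1; III: 2.
Total tree length = 4.

4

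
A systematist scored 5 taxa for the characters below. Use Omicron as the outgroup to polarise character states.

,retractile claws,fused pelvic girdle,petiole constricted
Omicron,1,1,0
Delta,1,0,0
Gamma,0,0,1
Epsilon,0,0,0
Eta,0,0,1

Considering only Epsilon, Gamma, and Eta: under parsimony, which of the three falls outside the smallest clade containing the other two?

Epsilon

Character polarity is set by the outgroup: the derived state is whichever differs from the outgroup's state, so for retractile claws, fused pelvic girdle the derived state is '0', and for the remaining characters it is '1'.
Only Epsilon, Eta, and Gamma show the derived state '0' for retractile claws, supporting them as a clade.
All ingroup taxa share the derived state '0' for fused pelvic girdle; it defines the ingroup but does not resolve relationships within it.
petiole constricted: derived state '1' in Eta and Gamma only — synapomorphy for {Eta, Gamma}.
Most parsimonious ingroup topology: (Delta,((Gamma,Eta),Epsilon)).
Gamma and Eta share a more recent common ancestor with each other than either does with Epsilon, so Epsilon is the least closely related of the three.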